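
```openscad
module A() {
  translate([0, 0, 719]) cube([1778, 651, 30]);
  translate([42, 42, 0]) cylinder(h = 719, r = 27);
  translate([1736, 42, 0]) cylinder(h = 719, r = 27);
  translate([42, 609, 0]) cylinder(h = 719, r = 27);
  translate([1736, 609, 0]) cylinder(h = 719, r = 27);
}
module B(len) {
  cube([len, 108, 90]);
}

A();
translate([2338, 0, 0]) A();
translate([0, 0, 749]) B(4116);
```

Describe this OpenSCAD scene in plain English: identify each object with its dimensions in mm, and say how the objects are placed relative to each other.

A is a rectangular dining table. The top is 1778×651×30 mm with its upper surface at z = 749 mm. It stands on four round legs of 54 mm diameter, each leg's bounding box inset 15 mm from the nearest pair of top edges, running from the floor to the underside of the top.

B is a rectangular beam 4116 mm long (x), 108 mm deep (y), 90 mm thick (z).

The beam spans the tops of two tables placed 560 mm apart, resting at z = 749 mm.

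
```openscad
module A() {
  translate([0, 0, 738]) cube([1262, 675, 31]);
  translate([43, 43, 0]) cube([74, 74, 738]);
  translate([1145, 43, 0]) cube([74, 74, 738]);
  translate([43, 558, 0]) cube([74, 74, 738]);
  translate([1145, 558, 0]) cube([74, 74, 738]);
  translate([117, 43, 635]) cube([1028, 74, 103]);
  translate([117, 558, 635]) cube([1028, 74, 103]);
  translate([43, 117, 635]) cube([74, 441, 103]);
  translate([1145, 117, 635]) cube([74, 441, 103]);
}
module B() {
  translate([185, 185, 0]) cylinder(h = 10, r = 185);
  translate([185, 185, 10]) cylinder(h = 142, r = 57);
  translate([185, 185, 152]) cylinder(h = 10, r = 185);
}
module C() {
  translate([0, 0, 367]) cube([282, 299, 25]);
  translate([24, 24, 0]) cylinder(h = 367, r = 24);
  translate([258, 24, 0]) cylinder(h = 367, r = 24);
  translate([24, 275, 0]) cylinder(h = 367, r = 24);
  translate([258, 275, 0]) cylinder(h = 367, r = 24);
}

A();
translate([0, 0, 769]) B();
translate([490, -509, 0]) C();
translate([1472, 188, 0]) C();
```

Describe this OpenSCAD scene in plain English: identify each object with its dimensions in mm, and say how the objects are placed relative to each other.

A is a table: top 1262 mm (x) × 675 mm (y), 31 mm thick, upper face at z = 769 mm, on four 74×74 mm square legs, each inset 43 mm from the nearest pair of top edges, running from z = 0 to the bottom of the top. Four apron rails, 74 mm thick and 103 mm tall, run between adjacent legs with their top edges flush with the underside of the top and their outer faces flush with the legs' outer faces.

B is a spool: two coaxial disc flanges of radius 185 mm and thickness 10 mm, joined by a core cylinder of radius 57 mm and height 142 mm. The lower flange rests on z = 0 and the three cylinders share a vertical axis.

C is a four-legged stool. The seat is a 282×299×25 mm slab whose top surface is at z = 392 mm; four round legs, each 48 mm in diameter, run from the floor (z = 0) to the underside of the seat, each leg's axis is inset half a diameter from the nearest pair of seat edges (so the leg's bounding box is flush with the corner).

The spool is on top of the table. Two stools sit around the table at the −y, +x sides.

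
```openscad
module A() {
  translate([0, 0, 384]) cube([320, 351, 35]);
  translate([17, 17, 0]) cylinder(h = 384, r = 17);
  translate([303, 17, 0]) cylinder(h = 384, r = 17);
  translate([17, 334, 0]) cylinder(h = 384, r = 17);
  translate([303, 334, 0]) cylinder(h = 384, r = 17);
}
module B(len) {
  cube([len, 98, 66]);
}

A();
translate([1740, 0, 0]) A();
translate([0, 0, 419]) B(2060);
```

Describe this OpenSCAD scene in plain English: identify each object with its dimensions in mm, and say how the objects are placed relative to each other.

A is a four-legged stool. The seat is a 320×351×35 mm slab whose top surface is at z = 419 mm; four round legs, each 34 mm in diameter, run from the floor (z = 0) to the underside of the seat, each leg's axis is inset half a diameter from the nearest pair of seat edges (so the leg's bounding box is flush with the corner).

B is a rectangular beam 2060 mm long (x), 98 mm deep (y), 66 mm thick (z).

The beam spans the tops of two stools placed 1420 mm apart, resting at z = 419 mm.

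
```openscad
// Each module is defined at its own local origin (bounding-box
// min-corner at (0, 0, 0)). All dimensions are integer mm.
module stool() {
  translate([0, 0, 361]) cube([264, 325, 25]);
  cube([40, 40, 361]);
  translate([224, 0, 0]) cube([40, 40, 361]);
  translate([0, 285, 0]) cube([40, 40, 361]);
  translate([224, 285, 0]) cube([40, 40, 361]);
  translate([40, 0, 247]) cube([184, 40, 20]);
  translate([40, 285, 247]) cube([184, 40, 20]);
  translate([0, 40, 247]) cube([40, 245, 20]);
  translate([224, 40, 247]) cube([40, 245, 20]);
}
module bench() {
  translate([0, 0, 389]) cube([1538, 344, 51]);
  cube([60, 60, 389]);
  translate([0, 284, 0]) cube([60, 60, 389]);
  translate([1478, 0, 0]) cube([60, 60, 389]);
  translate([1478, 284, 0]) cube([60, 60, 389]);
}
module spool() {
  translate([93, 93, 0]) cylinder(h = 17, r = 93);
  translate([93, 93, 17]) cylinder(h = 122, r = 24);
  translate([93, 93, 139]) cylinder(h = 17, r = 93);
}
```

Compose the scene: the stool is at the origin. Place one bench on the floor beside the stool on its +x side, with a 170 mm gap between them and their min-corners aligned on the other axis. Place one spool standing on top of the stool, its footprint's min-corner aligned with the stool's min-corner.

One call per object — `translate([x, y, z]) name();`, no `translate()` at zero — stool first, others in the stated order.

stool();
translate([434, 0, 0]) bench();
translate([0, 0, 386]) spool();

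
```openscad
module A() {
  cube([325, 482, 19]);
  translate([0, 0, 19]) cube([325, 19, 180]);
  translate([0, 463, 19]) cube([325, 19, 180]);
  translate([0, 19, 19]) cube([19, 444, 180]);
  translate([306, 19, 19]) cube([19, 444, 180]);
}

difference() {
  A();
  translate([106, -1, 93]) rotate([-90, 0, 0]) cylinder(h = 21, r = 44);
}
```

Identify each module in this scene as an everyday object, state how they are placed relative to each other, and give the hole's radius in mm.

A is an open box. The open box has a circular hole through its front wall. The hole's radius is 44 mm.

The subtracted cylinder has r = 44 mm.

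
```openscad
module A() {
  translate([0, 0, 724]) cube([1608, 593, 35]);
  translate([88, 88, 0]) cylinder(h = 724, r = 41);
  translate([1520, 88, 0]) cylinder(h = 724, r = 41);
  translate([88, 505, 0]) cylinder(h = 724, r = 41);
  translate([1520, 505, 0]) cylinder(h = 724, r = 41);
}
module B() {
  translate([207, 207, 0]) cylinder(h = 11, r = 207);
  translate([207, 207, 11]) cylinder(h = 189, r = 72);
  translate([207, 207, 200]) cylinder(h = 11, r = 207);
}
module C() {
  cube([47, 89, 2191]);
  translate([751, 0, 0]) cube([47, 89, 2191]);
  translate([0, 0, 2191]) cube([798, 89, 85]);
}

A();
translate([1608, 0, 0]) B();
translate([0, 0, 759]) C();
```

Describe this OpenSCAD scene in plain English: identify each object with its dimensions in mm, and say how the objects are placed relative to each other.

A is a table: top 1608 mm (x) × 593 mm (y), 35 mm thick, upper face at z = 759 mm, on four round legs of 82 mm diameter, each leg's bounding box inset 47 mm from the nearest pair of top edges, running from z = 0 to the bottom of the top.

B is a spool: two coaxial disc flanges of radius 207 mm and thickness 11 mm, joined by a core cylinder of radius 72 mm and height 189 mm. The lower flange rests on z = 0 and the three cylinders share a vertical axis.

C is a door frame. The clear opening is 704 mm wide and 2191 mm high. Two 47 mm wide jambs, 89 mm deep, stand either side of the opening from the floor to the top of the opening. A 85 mm thick head sits across the top of both jambs, spanning the full outside width of the frame.

The spool is against the table's +x side, with their −y faces flush. The door frame is on top of the table.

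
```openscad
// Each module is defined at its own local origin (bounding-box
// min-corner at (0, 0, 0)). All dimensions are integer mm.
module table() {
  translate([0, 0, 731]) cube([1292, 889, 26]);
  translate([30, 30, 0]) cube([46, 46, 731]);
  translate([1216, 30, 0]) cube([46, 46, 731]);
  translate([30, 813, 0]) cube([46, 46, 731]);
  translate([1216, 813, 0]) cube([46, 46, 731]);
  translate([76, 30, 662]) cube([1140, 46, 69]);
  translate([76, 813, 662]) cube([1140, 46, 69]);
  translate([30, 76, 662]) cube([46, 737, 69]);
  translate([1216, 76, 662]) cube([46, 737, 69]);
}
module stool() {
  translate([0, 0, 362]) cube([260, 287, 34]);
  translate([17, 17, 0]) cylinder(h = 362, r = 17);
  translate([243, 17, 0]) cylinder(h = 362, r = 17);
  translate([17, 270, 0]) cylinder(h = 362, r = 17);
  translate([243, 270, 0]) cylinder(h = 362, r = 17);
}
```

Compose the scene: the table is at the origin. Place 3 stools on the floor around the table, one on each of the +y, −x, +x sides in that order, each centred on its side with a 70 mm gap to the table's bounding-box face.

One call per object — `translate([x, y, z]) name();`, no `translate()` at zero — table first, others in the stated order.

table();
translate([516, 959, 0]) stool();
translate([-330, 301, 0]) stool();
translate([1362, 301, 0]) stool();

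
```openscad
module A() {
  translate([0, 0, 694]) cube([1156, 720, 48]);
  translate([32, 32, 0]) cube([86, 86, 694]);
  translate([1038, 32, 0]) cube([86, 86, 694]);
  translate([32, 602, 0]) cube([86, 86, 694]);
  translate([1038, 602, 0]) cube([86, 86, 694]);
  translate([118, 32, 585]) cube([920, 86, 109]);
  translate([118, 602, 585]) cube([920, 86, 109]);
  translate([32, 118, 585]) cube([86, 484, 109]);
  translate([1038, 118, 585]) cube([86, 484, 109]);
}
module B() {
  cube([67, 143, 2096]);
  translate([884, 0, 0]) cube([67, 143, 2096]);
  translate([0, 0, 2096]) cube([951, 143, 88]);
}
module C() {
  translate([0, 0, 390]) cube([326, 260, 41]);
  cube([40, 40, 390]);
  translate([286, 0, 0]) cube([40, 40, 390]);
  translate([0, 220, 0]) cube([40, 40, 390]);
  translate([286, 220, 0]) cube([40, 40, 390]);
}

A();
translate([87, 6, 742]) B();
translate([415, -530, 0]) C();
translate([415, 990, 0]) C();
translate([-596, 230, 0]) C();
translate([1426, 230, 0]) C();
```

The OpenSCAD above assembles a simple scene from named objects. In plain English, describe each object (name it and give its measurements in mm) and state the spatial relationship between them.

A is a table: top 1156 mm (x) × 720 mm (y), 48 mm thick, upper face at z = 742 mm, on four 86×86 mm square legs, each inset 32 mm from the nearest pair of top edges, running from z = 0 to the bottom of the top. Four apron rails, 86 mm thick and 109 mm tall, run between adjacent legs with their top edges flush with the underside of the top and their outer faces flush with the legs' outer faces.

B is a rectangular door frame: two vertical jambs of 67×143 mm section, 2096 mm tall, with a clear opening 817 mm wide between their inner faces. A header 88 mm tall and 143 mm deep lies on top of the jambs and spans the full outside width.

C is a simple wooden stool: a rectangular seat 326 mm (x) by 260 mm (y), 41 mm thick, top face at z = 431 mm, on four square legs, each 40×40 mm in cross-section. The legs rest on z = 0, each flush with a corner of the seat.

The door frame is on top of the table. Four stools sit around the table at the −y, +y, −x, +x sides.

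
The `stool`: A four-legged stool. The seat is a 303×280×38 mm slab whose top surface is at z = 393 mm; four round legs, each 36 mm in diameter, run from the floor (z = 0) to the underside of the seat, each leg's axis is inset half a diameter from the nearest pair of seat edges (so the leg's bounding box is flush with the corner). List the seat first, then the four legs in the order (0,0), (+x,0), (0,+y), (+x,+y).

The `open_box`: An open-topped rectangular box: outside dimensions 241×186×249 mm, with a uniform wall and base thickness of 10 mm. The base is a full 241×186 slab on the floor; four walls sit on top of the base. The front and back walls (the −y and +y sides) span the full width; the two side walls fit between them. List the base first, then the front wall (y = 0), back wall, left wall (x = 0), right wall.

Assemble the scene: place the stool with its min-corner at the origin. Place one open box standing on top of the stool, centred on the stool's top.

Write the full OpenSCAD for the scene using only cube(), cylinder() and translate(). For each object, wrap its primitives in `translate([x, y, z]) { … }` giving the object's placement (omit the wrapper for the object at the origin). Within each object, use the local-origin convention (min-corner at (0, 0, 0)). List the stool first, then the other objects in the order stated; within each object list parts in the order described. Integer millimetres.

translate([0, 0, 355]) cube([303, 280, 38]);
translate([18, 18, 0]) cylinder(h = 355, r = 18);
translate([285, 18, 0]) cylinder(h = 355, r = 18);
translate([18, 262, 0]) cylinder(h = 355, r = 18);
translate([285, 262, 0]) cylinder(h = 355, r = 18);
translate([31, 47, 393]) {
  cube([241, 186, 10]);
  translate([0, 0, 10]) cube([241, 10, 239]);
  translate([0, 176, 10]) cube([241, 10, 239]);
  translate([0, 10, 10]) cube([10, 166, 239]);
  translate([231, 10, 10]) cube([10, 166, 239]);
}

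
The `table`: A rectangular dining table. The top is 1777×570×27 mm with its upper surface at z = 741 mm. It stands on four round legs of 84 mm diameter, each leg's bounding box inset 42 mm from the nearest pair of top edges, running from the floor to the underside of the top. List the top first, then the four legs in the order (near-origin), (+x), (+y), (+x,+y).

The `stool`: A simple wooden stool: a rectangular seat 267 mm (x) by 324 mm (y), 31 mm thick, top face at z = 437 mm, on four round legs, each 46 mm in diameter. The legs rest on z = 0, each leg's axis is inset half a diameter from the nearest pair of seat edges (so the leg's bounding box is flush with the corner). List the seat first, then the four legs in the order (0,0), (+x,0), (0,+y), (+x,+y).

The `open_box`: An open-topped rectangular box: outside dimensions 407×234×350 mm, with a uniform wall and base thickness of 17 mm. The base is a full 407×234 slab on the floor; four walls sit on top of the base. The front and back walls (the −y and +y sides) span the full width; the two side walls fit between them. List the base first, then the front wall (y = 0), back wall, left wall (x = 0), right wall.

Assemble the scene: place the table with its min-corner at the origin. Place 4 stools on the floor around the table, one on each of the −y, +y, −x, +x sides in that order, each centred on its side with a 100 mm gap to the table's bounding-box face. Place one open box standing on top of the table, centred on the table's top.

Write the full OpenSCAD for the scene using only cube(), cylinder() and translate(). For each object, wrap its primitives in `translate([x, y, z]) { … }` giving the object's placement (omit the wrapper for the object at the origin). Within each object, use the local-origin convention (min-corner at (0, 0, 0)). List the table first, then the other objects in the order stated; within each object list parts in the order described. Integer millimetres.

translate([0, 0, 714]) cube([1777, 570, 27]);
translate([84, 84, 0]) cylinder(h = 714, r = 42);
translate([1693, 84, 0]) cylinder(h = 714, r = 42);
translate([84, 486, 0]) cylinder(h = 714, r = 42);
translate([1693, 486, 0]) cylinder(h = 714, r = 42);
translate([755, -424, 0]) {
  translate([0, 0, 406]) cube([267, 324, 31]);
  translate([23, 23, 0]) cylinder(h = 406, r = 23);
  translate([244, 23, 0]) cylinder(h = 406, r = 23);
  translate([23, 301, 0]) cylinder(h = 406, r = 23);
  translate([244, 301, 0]) cylinder(h = 406, r = 23);
}
translate([755, 670, 0]) {
  translate([0, 0, 406]) cube([267, 324, 31]);
  translate([23, 23, 0]) cylinder(h = 406, r = 23);
  translate([244, 23, 0]) cylinder(h = 406, r = 23);
  translate([23, 301, 0]) cylinder(h = 406, r = 23);
  translate([244, 301, 0]) cylinder(h = 406, r = 23);
}
translate([-367, 123, 0]) {
  translate([0, 0, 406]) cube([267, 324, 31]);
  translate([23, 23, 0]) cylinder(h = 406, r = 23);
  translate([244, 23, 0]) cylinder(h = 406, r = 23);
  translate([23, 301, 0]) cylinder(h = 406, r = 23);
  translate([244, 301, 0]) cylinder(h = 406, r = 23);
}
translate([1877, 123, 0]) {
  translate([0, 0, 406]) cube([267, 324, 31]);
  translate([23, 23, 0]) cylinder(h = 406, r = 23);
  translate([244, 23, 0]) cylinder(h = 406, r = 23);
  translate([23, 301, 0]) cylinder(h = 406, r = 23);
  translate([244, 301, 0]) cylinder(h = 406, r = 23);
}
translate([685, 168, 741]) {
  cube([407, 234, 17]);
  translate([0, 0, 17]) cube([407, 17, 333]);
  translate([0, 217, 17]) cube([407, 17, 333]);
  translate([0, 17, 17]) cube([17, 200, 333]);
  translate([390, 17, 17]) cube([17, 200, 333]);
}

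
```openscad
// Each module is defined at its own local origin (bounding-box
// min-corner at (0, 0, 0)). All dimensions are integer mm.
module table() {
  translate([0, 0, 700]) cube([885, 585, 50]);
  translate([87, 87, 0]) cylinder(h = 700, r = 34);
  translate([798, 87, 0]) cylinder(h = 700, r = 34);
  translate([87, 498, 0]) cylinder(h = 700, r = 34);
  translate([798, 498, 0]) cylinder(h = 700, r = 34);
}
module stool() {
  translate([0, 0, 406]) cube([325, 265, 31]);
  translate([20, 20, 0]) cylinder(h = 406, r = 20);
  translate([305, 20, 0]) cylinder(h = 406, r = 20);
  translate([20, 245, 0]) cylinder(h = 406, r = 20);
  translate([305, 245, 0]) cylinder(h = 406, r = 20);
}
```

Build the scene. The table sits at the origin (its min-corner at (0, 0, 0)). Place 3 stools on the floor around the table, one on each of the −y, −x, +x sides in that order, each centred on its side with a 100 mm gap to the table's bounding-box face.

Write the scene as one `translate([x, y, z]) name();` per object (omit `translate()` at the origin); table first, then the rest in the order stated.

table();
translate([280, -365, 0]) stool();
translate([-425, 160, 0]) stool();
translate([985, 160, 0]) stool();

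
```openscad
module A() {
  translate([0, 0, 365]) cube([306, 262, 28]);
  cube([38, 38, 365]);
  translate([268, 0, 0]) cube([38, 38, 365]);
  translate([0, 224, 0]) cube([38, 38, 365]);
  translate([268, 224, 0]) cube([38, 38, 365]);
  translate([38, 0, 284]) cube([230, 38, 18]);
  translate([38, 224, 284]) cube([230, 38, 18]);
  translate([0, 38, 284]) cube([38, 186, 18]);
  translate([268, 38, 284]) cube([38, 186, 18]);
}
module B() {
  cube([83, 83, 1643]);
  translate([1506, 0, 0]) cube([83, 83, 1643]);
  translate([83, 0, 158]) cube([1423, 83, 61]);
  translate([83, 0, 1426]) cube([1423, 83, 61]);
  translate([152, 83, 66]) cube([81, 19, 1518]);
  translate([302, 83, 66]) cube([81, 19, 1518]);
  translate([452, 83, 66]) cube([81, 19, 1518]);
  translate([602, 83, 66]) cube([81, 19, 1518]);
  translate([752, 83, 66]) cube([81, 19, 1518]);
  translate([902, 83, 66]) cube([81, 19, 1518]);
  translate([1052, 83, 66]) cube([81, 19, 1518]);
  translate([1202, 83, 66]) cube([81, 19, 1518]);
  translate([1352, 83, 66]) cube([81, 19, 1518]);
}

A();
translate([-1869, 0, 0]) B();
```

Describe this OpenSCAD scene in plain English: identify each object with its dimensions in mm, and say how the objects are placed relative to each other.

A is a simple wooden stool: a rectangular seat 306 mm (x) by 262 mm (y), 28 mm thick, top face at z = 393 mm, on four square legs, each 38×38 mm in cross-section. The legs rest on z = 0, each flush with a corner of the seat. Four stretchers, 38 mm wide and 18 mm tall, connect adjacent legs with their undersides at z = 284 mm, each running between the inner faces of the legs it joins and aligned with the legs' outer faces on the other axis.

B is a fence section. Two 83×83 mm posts, 1643 mm tall, stand on the floor with a clear span of 1423 mm between their inner faces. Two horizontal rails of 83×61 mm section span the gap between the posts with their undersides at z = 158 mm and z = 1426 mm, flush with the posts' −y face. 9 pickets, each 81 mm wide, 19 mm thick and 1518 mm tall, are fixed to the +y face of the rails with their bottoms at z = 66 mm, evenly spaced across the span with equal gaps (rounded down to the nearest mm) at the −x end and between each pair — any rounding remainder accumulates at the +x end.

The fence section is on the floor beside the stool on its −x side.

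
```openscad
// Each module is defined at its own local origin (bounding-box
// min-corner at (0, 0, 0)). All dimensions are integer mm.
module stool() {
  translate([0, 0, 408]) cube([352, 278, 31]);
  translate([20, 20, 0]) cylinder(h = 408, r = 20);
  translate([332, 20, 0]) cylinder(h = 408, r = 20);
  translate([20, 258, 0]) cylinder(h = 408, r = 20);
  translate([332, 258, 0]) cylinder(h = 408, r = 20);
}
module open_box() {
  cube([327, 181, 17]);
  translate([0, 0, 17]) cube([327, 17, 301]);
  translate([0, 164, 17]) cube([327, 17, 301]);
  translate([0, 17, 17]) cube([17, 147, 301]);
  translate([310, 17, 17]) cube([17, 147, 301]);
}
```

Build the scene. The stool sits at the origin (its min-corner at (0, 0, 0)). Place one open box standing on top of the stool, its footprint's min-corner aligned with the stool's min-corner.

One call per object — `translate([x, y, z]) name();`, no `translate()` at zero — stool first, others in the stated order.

stool();
translate([0, 0, 439]) open_box();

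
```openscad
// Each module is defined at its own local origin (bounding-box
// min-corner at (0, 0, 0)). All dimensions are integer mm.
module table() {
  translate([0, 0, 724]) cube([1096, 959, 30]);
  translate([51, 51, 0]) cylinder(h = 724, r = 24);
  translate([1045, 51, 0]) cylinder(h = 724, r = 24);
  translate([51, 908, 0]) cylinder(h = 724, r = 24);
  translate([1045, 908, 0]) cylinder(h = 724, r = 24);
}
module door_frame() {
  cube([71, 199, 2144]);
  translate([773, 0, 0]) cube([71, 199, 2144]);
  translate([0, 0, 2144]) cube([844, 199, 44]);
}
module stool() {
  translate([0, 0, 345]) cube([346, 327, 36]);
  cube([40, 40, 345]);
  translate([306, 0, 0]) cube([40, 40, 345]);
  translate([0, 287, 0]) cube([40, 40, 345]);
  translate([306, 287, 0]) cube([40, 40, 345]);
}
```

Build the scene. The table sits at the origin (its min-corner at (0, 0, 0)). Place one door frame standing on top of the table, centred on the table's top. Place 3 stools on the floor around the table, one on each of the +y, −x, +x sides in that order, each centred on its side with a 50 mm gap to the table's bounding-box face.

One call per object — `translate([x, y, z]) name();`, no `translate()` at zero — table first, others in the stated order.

table();
translate([126, 380, 754]) door_frame();
translate([375, 1009, 0]) stool();
translate([-396, 316, 0]) stool();
translate([1146, 316, 0]) stool();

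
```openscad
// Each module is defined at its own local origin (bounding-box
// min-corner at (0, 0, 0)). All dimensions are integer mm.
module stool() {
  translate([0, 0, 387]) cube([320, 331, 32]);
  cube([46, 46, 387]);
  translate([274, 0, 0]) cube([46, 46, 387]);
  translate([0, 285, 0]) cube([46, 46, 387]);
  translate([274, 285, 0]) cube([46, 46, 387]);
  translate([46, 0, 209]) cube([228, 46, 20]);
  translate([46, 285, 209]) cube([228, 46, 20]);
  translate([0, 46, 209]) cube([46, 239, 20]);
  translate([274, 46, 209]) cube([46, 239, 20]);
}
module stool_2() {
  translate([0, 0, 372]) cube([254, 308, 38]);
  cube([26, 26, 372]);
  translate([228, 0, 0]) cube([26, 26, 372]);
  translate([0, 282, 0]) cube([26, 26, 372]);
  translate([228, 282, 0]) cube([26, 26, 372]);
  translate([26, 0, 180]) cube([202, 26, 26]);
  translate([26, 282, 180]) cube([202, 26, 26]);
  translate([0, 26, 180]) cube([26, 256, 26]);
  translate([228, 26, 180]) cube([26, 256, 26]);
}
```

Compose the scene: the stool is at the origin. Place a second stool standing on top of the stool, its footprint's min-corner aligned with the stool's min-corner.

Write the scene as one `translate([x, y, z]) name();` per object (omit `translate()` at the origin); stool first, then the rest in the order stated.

stool();
translate([0, 0, 419]) stool_2();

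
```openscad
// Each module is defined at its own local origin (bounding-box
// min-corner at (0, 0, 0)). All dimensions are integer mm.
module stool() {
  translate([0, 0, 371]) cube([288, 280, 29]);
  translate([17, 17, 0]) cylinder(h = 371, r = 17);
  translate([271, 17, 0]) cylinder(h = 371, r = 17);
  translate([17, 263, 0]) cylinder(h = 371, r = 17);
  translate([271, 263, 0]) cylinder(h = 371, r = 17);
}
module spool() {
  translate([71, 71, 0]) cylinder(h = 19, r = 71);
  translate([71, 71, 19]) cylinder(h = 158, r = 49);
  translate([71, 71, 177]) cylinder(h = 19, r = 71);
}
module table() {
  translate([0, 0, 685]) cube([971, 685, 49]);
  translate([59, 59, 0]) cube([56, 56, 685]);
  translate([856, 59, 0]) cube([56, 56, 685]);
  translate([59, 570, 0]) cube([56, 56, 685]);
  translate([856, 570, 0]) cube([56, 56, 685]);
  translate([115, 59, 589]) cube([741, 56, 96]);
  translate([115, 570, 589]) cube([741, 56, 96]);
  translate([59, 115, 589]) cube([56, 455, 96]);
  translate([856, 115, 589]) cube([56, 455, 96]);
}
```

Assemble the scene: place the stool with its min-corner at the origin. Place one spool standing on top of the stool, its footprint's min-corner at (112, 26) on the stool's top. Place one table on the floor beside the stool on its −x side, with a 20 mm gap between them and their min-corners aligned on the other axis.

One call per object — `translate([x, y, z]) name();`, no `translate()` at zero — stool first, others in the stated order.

stool();
translate([112, 26, 400]) spool();
translate([-991, 0, 0]) table();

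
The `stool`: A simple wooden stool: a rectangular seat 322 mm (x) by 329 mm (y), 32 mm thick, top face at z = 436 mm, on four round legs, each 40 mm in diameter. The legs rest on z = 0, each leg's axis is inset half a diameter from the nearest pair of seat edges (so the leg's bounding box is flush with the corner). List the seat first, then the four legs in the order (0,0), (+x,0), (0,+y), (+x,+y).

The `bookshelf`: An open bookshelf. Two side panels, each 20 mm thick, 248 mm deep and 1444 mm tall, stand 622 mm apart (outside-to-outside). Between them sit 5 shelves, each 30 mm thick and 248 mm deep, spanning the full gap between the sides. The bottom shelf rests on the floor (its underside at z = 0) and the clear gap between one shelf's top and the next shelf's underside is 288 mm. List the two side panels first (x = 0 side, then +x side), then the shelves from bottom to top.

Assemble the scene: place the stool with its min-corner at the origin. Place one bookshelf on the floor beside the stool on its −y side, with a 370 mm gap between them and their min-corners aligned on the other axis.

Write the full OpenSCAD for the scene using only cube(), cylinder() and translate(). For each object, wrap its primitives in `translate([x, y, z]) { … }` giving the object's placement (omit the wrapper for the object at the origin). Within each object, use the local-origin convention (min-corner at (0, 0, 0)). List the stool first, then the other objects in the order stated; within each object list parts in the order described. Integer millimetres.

translate([0, 0, 404]) cube([322, 329, 32]);
translate([20, 20, 0]) cylinder(h = 404, r = 20);
translate([302, 20, 0]) cylinder(h = 404, r = 20);
translate([20, 309, 0]) cylinder(h = 404, r = 20);
translate([302, 309, 0]) cylinder(h = 404, r = 20);
translate([0, -618, 0]) {
  cube([20, 248, 1444]);
  translate([602, 0, 0]) cube([20, 248, 1444]);
  translate([20, 0, 0]) cube([582, 248, 30]);
  translate([20, 0, 318]) cube([582, 248, 30]);
  translate([20, 0, 636]) cube([582, 248, 30]);
  translate([20, 0, 954]) cube([582, 248, 30]);
  translate([20, 0, 1272]) cube([582, 248, 30]);
}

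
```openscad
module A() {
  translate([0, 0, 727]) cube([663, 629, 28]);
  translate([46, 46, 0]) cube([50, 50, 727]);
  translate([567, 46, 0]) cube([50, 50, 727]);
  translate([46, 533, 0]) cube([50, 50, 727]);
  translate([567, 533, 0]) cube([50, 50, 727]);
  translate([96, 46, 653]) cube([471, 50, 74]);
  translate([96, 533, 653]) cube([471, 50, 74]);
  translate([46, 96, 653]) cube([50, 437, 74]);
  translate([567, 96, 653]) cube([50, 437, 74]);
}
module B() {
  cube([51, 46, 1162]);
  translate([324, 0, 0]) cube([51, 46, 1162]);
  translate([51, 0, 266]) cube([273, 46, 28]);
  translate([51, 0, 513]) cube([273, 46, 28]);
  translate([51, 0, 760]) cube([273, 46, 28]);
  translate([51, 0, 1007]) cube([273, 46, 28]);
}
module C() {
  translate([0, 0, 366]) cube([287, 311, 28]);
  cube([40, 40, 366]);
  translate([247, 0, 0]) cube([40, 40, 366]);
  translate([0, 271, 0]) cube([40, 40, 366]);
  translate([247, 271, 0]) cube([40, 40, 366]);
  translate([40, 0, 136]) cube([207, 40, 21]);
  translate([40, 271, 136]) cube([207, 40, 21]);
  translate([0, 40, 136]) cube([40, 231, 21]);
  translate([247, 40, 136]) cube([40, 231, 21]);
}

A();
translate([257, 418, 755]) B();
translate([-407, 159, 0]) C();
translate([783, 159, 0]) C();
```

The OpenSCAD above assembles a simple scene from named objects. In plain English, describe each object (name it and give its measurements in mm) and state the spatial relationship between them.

A is a table with a 663×629 mm rectangular top, 28 mm thick, top surface at z = 755 mm, supported by four 50×50 mm square legs, each inset 46 mm from the nearest pair of top edges, running from the floor. Four apron rails, 50 mm thick and 74 mm tall, run between adjacent legs with their top edges flush with the underside of the top and their outer faces flush with the legs' outer faces.

B is a straight ladder. Two 51×46 mm vertical rails, 1162 mm tall, stand 375 mm apart (outside-to-outside) with their front faces coplanar on the −y side. 4 rungs, each 46 mm deep and 28 mm tall, span between the inner faces of the rails, front faces flush with the rails. The lowest rung's underside is at z = 266 mm and rungs are spaced 247 mm apart (underside to underside).

C is a simple wooden stool: a rectangular seat 287 mm (x) by 311 mm (y), 28 mm thick, top face at z = 394 mm, on four square legs, each 40×40 mm in cross-section. The legs rest on z = 0, each flush with a corner of the seat. Four stretchers, 40 mm wide and 21 mm tall, connect adjacent legs with their undersides at z = 136 mm, each running between the inner faces of the legs it joins and aligned with the legs' outer faces on the other axis.

The ladder is on top of the table. Two stools sit around the table at the −x, +x sides.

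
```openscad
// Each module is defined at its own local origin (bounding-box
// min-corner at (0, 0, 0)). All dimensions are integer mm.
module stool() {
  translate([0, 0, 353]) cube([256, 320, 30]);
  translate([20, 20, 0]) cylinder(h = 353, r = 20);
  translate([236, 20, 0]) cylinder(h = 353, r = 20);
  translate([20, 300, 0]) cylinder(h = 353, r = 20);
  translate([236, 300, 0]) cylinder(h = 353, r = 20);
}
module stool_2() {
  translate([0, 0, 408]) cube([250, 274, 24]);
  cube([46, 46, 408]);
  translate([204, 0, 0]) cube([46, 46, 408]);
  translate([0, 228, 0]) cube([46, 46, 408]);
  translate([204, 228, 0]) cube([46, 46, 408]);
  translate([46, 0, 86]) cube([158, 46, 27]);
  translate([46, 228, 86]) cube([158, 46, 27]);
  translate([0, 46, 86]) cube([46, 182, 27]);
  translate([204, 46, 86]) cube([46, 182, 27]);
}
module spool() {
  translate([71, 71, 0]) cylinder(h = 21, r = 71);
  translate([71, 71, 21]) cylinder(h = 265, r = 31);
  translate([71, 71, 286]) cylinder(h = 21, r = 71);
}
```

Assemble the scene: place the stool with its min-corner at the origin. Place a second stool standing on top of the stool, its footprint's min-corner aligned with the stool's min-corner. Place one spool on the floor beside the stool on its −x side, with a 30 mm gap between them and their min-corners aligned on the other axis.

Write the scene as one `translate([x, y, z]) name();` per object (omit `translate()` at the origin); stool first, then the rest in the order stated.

stool();
translate([0, 0, 383]) stool_2();
translate([-172, 0, 0]) spool();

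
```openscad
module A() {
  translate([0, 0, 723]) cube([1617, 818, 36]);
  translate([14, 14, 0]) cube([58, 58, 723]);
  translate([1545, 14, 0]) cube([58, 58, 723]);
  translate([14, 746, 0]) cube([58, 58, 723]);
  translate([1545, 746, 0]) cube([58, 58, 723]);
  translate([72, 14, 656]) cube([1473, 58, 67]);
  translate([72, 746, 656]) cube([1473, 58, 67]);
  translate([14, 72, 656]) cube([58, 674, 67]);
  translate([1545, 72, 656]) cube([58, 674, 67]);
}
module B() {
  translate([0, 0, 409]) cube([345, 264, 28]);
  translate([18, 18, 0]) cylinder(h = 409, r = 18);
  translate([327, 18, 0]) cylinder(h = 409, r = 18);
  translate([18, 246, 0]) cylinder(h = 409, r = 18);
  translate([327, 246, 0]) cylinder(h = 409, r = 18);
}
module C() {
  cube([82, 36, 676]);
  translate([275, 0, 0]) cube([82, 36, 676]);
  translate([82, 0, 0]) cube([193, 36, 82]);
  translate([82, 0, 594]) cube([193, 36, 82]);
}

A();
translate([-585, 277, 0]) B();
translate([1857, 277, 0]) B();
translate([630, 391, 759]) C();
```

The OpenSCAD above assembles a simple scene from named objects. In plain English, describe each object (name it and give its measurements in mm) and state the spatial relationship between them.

A is a table: top 1617 mm (x) × 818 mm (y), 36 mm thick, upper face at z = 759 mm, on four 58×58 mm square legs, each inset 14 mm from the nearest pair of top edges, running from z = 0 to the bottom of the top. Four apron rails, 58 mm thick and 67 mm tall, run between adjacent legs with their top edges flush with the underside of the top and their outer faces flush with the legs' outer faces.

B is a four-legged stool. The seat is 345×264 mm, 28 mm thick, top at z = 437 mm. It stands on four round legs, each 36 mm in diameter, from z = 0 to the seat underside, each leg's axis is inset half a diameter from the nearest pair of seat edges (so the leg's bounding box is flush with the corner).

C is a rectangular picture frame lying in the x–z plane (depth along y). The opening is 193 mm wide (x) by 512 mm tall (z), surrounded by a border 82 mm wide on all four sides. The frame is 36 mm deep and is made of two full-height vertical stiles with two horizontal rails fitted between them.

Two stools sit around the table at the −x, +x sides. The picture frame is on top of the table, centred.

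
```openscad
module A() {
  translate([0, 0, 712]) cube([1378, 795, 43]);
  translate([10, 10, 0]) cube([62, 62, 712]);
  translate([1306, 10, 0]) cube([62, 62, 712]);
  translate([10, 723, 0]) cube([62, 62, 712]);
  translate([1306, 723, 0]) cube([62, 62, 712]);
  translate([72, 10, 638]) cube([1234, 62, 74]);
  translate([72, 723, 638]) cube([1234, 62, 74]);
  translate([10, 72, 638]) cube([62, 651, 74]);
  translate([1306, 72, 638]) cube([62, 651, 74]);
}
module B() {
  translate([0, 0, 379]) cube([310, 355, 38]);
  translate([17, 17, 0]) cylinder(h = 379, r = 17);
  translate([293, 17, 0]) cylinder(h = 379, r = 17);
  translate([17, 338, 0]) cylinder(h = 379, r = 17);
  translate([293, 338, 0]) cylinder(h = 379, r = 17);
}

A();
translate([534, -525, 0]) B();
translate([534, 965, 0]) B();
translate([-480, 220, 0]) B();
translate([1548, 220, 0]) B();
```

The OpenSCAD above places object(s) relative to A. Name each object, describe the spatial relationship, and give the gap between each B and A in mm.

Each stool's nearest face is 170 mm from the table's bounding box.

A is a table. B is a stool. Four stools sit around the table at the −y, +y, −x, +x sides. The gap between each stool and the table is 170 mm.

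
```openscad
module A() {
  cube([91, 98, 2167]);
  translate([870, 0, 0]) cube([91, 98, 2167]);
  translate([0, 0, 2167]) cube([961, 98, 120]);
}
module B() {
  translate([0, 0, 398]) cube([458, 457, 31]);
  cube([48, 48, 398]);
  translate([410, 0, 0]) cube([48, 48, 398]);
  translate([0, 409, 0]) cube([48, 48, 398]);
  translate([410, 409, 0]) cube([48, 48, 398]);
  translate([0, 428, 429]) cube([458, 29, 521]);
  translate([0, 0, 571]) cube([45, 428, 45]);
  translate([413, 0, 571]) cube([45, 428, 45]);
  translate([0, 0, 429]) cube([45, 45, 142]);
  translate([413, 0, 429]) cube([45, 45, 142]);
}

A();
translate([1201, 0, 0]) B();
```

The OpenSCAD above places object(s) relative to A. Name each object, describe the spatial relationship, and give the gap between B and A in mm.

A is a door frame. B is a chair. The chair is on the floor beside the door frame on its +x side. The gap between the chair and the door frame is 240 mm.

The chair's nearest face is 240 mm from the door frame's +x face.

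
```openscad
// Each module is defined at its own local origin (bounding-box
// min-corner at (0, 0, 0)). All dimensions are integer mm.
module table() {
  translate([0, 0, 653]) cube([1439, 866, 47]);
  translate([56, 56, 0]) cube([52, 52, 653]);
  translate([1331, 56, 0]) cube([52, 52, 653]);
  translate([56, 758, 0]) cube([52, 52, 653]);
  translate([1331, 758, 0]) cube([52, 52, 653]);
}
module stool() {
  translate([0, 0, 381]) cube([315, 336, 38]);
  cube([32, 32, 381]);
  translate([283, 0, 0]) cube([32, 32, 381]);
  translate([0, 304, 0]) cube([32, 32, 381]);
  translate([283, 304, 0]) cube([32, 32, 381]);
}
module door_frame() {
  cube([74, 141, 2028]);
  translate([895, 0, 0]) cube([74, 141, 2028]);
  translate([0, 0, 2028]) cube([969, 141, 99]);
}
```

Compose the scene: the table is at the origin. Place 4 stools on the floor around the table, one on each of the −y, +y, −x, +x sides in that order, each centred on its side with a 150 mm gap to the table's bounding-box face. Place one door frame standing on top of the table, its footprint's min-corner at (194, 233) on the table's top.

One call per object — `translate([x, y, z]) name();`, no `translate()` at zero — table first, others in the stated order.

table();
translate([562, -486, 0]) stool();
translate([562, 1016, 0]) stool();
translate([-465, 265, 0]) stool();
translate([1589, 265, 0]) stool();
translate([194, 233, 700]) door_frame();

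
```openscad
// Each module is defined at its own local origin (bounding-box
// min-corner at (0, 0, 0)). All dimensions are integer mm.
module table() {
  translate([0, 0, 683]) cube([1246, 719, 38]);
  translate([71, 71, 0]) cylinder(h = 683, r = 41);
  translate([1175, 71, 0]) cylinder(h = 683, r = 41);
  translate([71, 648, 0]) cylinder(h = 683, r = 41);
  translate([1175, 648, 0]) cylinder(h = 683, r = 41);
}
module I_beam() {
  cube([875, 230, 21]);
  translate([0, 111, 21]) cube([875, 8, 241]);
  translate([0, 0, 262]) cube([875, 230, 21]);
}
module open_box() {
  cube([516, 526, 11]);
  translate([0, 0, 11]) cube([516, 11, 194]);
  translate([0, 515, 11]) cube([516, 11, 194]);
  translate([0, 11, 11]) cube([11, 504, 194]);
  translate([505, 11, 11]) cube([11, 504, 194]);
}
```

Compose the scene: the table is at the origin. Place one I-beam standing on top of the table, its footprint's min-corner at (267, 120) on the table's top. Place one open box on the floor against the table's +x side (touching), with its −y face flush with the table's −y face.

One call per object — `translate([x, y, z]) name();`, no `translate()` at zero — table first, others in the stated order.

table();
translate([267, 120, 721]) I_beam();
translate([1246, 0, 0]) open_box();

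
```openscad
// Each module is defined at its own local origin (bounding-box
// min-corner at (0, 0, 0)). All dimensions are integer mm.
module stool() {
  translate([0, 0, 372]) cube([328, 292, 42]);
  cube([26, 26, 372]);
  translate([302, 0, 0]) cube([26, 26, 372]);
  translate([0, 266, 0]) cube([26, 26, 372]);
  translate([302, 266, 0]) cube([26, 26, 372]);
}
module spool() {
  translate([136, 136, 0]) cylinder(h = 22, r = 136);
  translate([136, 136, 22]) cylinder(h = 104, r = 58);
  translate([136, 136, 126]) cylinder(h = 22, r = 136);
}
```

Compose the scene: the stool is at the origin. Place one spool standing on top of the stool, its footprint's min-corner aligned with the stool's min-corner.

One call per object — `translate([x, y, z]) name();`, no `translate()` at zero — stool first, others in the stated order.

stool();
translate([0, 0, 414]) spool();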